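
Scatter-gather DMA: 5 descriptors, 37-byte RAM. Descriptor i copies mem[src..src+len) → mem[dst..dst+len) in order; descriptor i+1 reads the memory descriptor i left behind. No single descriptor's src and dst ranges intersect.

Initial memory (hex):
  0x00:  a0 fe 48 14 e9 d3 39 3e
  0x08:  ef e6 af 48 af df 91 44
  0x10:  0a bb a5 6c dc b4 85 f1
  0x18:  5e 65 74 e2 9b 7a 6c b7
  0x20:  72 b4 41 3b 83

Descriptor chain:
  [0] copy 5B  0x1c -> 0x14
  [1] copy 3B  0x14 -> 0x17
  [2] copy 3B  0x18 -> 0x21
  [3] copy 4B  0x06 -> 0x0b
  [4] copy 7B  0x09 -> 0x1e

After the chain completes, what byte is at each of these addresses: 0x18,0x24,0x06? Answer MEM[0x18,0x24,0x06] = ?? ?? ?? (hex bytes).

#0 dst[0x14+5] := {0x9b,0x7a,0x6c,0xb7,0x72}
#1 dst[0x17+3] := {0x9b,0x7a,0x6c}
#2 dst[0x21+3] := {0x7a,0x6c,0x74}
#3 dst[0x0b+4] := {0x39,0x3e,0xef,0xe6}
#4 dst[0x1e+7] := {0xe6,0xaf,0x39,0x3e,0xef,0xe6,0x44}
query mem[0x18]=0x7a, mem[0x24]=0x44, mem[0x06]=0x39

MEM[0x18,0x24,0x06] = 7a 44 39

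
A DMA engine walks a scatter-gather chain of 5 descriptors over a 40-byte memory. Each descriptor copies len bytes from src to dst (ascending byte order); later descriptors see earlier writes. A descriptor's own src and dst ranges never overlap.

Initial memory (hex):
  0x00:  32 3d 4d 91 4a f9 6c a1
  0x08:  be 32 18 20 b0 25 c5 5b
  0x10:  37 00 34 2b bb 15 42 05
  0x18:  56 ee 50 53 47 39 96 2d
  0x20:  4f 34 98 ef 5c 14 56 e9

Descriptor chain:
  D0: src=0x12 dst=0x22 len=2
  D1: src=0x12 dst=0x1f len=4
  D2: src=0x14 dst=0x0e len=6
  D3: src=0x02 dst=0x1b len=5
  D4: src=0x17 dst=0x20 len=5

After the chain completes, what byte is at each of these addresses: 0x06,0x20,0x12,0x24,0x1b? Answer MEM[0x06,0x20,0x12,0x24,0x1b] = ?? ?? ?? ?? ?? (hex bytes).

[0] 0x12->0x22 len=2 : 34 2b
[1] 0x12->0x1f len=4 : 34 2b bb 15
[2] 0x14->0x0e len=6 : bb 15 42 05 56 ee
[3] 0x02->0x1b len=5 : 4d 91 4a f9 6c
[4] 0x17->0x20 len=5 : 05 56 ee 50 4d
query mem[0x06]=0x6c, mem[0x20]=0x05, mem[0x12]=0x56, mem[0x24]=0x4d, mem[0x1b]=0x4d

MEM[0x06,0x20,0x12,0x24,0x1b] = 6c 05 56 4d 4d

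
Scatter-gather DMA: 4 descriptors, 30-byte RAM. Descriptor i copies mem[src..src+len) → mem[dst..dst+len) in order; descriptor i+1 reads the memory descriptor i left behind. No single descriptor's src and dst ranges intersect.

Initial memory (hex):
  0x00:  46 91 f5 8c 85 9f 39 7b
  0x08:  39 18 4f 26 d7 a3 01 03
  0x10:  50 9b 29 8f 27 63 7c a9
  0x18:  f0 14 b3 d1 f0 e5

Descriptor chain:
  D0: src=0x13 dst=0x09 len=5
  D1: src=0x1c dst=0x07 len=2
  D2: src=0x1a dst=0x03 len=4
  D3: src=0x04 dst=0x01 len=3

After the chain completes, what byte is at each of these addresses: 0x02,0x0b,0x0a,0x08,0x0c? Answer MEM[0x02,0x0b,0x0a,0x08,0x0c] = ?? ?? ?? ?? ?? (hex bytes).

  after D0: wrote 5B at 0x09 = 8f27637ca9
  after D1: wrote 2B at 0x07 = f0e5
  after D2: wrote 4B at 0x03 = b3d1f0e5
  after D3: wrote 3B at 0x01 = d1f0e5
query mem[0x02]=0xf0, mem[0x0b]=0x63, mem[0x0a]=0x27, mem[0x08]=0xe5, mem[0x0c]=0x7c

MEM[0x02,0x0b,0x0a,0x08,0x0c] = f0 63 27 e5 7c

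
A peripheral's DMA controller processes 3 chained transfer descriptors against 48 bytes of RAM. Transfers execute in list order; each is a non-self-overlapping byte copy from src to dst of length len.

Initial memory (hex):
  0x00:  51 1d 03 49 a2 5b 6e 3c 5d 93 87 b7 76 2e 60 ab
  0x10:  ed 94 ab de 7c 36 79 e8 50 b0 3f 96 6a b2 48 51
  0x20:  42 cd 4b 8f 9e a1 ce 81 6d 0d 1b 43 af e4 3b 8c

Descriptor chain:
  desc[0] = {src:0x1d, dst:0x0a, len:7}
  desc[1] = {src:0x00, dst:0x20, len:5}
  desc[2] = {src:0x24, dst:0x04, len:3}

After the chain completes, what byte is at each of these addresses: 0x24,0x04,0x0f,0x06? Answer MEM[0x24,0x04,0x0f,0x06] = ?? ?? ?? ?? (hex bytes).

#0 dst[0x0a+7] := {0xb2,0x48,0x51,0x42,0xcd,0x4b,0x8f}
#1 dst[0x20+5] := {0x51,0x1d,0x03,0x49,0xa2}
#2 dst[0x04+3] := {0xa2,0xa1,0xce}
query mem[0x24]=0xa2, mem[0x04]=0xa2, mem[0x0f]=0x4b, mem[0x06]=0xce

MEM[0x24,0x04,0x0f,0x06] = a2 a2 4b ce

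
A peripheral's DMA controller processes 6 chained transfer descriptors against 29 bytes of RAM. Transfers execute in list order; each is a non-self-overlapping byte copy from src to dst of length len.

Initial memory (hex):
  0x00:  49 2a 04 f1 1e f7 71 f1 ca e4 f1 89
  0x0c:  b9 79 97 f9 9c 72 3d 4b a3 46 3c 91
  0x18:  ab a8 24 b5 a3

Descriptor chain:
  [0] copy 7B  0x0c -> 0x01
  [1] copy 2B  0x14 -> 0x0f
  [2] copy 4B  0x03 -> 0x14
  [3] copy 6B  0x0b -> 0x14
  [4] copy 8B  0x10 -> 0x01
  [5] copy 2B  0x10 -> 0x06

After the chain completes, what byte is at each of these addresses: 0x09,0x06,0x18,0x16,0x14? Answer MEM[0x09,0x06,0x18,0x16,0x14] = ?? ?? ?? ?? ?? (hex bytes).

MEM[0x09,0x06,0x18,0x16,0x14] = e4 46 a3 79 89

D0: mem[0x01..0x07] <- [b9 79 97 f9 9c 72 3d]
D1: mem[0x0f..0x10] <- [a3 46]
D2: mem[0x14..0x17] <- [97 f9 9c 72]
D3: mem[0x14..0x19] <- [89 b9 79 97 a3 46]
D4: mem[0x01..0x08] <- [46 72 3d 4b 89 b9 79 97]
D5: mem[0x06..0x07] <- [46 72]
query mem[0x09]=0xe4, mem[0x06]=0x46, mem[0x18]=0xa3, mem[0x16]=0x79, mem[0x14]=0x89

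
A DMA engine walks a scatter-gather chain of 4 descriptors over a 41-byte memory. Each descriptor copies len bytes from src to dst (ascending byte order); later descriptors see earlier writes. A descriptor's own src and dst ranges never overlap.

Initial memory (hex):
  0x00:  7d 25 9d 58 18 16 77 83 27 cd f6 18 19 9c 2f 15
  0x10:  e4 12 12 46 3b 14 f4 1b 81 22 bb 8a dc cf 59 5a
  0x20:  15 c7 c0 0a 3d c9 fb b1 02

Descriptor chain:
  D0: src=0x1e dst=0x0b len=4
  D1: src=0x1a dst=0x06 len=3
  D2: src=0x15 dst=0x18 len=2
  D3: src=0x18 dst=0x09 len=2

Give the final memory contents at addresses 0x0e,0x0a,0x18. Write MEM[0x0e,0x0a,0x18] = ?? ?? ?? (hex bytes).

MEM[0x0e,0x0a,0x18] = c7 f4 14

  after D0: wrote 4B at 0x0b = 595a15c7
  after D1: wrote 3B at 0x06 = bb8adc
  after D2: wrote 2B at 0x18 = 14f4
  after D3: wrote 2B at 0x09 = 14f4
query mem[0x0e]=0xc7, mem[0x0a]=0xf4, mem[0x18]=0x14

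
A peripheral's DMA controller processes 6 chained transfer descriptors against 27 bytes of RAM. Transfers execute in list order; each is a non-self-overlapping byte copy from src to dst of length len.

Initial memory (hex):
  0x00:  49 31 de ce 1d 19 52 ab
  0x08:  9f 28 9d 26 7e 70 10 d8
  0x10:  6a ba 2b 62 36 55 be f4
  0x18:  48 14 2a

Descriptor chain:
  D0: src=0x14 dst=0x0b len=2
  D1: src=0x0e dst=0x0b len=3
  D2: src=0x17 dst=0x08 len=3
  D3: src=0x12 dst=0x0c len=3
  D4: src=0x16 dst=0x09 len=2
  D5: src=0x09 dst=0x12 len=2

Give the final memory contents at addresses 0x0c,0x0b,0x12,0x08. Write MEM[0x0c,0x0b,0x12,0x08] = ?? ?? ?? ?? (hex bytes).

MEM[0x0c,0x0b,0x12,0x08] = 2b 10 be f4

#0 dst[0x0b+2] := {0x36,0x55}
#1 dst[0x0b+3] := {0x10,0xd8,0x6a}
#2 dst[0x08+3] := {0xf4,0x48,0x14}
#3 dst[0x0c+3] := {0x2b,0x62,0x36}
#4 dst[0x09+2] := {0xbe,0xf4}
#5 dst[0x12+2] := {0xbe,0xf4}
query mem[0x0c]=0x2b, mem[0x0b]=0x10, mem[0x12]=0xbe, mem[0x08]=0xf4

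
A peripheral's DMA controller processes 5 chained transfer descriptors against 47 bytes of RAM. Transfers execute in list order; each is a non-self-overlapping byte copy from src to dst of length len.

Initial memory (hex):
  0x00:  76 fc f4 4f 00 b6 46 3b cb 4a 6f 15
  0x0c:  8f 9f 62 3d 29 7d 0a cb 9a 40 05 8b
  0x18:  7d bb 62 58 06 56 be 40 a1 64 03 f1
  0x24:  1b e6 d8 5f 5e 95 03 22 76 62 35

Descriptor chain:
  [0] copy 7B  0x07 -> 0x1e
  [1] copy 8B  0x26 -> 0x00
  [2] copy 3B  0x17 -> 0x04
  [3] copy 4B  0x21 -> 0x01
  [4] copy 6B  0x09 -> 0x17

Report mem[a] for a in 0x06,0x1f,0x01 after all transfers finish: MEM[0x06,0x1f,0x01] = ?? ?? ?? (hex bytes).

[0] 0x07->0x1e len=7 : 3b cb 4a 6f 15 8f 9f
[1] 0x26->0x00 len=8 : d8 5f 5e 95 03 22 76 62
[2] 0x17->0x04 len=3 : 8b 7d bb
[3] 0x21->0x01 len=4 : 6f 15 8f 9f
[4] 0x09->0x17 len=6 : 4a 6f 15 8f 9f 62
query mem[0x06]=0xbb, mem[0x1f]=0xcb, mem[0x01]=0x6f

MEM[0x06,0x1f,0x01] = bb cb 6f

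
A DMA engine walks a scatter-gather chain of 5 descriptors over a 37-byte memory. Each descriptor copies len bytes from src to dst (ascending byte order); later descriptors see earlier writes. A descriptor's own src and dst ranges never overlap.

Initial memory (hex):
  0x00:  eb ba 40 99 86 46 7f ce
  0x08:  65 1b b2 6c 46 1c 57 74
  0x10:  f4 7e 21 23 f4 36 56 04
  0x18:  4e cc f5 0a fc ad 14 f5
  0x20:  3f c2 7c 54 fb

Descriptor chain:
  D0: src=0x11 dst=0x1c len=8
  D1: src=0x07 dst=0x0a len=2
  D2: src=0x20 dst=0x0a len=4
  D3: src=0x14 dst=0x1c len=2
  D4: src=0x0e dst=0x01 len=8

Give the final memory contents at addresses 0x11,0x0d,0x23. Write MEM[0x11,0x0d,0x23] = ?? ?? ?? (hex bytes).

#0 dst[0x1c+8] := {0x7e,0x21,0x23,0xf4,0x36,0x56,0x04,0x4e}
#1 dst[0x0a+2] := {0xce,0x65}
#2 dst[0x0a+4] := {0x36,0x56,0x04,0x4e}
#3 dst[0x1c+2] := {0xf4,0x36}
#4 dst[0x01+8] := {0x57,0x74,0xf4,0x7e,0x21,0x23,0xf4,0x36}
query mem[0x11]=0x7e, mem[0x0d]=0x4e, mem[0x23]=0x4e

MEM[0x11,0x0d,0x23] = 7e 4e 4e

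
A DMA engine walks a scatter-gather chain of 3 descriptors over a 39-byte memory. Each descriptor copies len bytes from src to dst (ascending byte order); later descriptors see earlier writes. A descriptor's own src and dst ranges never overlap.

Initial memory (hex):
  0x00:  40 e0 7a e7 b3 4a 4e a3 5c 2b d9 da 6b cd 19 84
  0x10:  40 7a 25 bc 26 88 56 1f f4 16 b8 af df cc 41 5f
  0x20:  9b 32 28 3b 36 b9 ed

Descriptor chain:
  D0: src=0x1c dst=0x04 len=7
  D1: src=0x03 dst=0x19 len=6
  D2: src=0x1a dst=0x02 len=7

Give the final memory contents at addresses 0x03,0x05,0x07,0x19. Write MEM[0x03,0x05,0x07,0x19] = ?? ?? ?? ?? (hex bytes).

[0] 0x1c->0x04 len=7 : df cc 41 5f 9b 32 28
[1] 0x03->0x19 len=6 : e7 df cc 41 5f 9b
[2] 0x1a->0x02 len=7 : df cc 41 5f 9b 5f 9b
query mem[0x03]=0xcc, mem[0x05]=0x5f, mem[0x07]=0x5f, mem[0x19]=0xe7

MEM[0x03,0x05,0x07,0x19] = cc 5f 5f e7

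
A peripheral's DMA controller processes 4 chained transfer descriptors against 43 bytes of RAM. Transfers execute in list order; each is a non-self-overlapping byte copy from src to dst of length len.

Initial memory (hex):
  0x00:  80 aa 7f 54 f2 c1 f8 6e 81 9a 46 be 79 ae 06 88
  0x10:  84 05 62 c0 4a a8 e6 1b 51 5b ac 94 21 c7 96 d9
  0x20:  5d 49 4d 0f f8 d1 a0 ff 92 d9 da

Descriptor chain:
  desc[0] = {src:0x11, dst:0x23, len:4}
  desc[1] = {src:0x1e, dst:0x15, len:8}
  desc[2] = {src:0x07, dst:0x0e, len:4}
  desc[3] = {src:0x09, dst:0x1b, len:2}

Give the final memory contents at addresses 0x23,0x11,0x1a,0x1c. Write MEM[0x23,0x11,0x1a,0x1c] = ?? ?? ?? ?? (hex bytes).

MEM[0x23,0x11,0x1a,0x1c] = 05 46 05 46

  after D0: wrote 4B at 0x23 = 0562c04a
  after D1: wrote 8B at 0x15 = 96d95d494d0562c0
  after D2: wrote 4B at 0x0e = 6e819a46
  after D3: wrote 2B at 0x1b = 9a46
query mem[0x23]=0x05, mem[0x11]=0x46, mem[0x1a]=0x05, mem[0x1c]=0x46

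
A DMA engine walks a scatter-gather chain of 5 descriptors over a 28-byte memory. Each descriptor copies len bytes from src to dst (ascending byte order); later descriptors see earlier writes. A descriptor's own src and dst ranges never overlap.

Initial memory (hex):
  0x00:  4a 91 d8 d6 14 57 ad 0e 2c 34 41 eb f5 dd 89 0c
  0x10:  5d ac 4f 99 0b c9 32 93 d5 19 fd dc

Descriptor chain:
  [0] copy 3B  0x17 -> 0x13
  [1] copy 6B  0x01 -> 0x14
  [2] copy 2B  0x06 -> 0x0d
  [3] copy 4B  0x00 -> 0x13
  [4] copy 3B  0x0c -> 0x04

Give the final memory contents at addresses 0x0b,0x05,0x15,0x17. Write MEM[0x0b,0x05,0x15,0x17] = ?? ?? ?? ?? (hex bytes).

MEM[0x0b,0x05,0x15,0x17] = eb ad d8 14

D0: mem[0x13..0x15] <- [93 d5 19]
D1: mem[0x14..0x19] <- [91 d8 d6 14 57 ad]
D2: mem[0x0d..0x0e] <- [ad 0e]
D3: mem[0x13..0x16] <- [4a 91 d8 d6]
D4: mem[0x04..0x06] <- [f5 ad 0e]
query mem[0x0b]=0xeb, mem[0x05]=0xad, mem[0x15]=0xd8, mem[0x17]=0x14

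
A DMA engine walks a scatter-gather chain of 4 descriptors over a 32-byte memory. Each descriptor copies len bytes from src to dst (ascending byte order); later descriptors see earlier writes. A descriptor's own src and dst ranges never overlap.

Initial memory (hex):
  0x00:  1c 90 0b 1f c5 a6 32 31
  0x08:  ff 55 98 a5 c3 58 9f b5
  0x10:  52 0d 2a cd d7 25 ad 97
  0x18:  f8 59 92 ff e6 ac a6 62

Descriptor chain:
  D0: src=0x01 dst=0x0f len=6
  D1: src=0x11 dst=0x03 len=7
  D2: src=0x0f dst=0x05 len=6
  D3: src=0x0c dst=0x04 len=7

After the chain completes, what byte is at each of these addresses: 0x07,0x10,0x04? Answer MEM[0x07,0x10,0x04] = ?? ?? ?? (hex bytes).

[0] 0x01->0x0f len=6 : 90 0b 1f c5 a6 32
[1] 0x11->0x03 len=7 : 1f c5 a6 32 25 ad 97
[2] 0x0f->0x05 len=6 : 90 0b 1f c5 a6 32
[3] 0x0c->0x04 len=7 : c3 58 9f 90 0b 1f c5
query mem[0x07]=0x90, mem[0x10]=0x0b, mem[0x04]=0xc3

MEM[0x07,0x10,0x04] = 90 0b c3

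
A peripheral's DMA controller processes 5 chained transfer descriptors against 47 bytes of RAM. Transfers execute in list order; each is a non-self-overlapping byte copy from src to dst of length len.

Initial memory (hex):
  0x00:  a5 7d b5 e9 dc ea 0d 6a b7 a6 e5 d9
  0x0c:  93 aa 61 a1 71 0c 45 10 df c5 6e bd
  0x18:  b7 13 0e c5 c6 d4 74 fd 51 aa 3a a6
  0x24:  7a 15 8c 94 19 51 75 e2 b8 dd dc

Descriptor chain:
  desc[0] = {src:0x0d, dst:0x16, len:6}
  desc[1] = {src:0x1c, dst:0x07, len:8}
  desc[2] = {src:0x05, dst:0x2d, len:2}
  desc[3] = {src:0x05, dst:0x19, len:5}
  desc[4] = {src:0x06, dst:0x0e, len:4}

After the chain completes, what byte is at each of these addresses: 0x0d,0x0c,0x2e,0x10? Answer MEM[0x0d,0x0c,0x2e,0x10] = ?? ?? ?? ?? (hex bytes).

MEM[0x0d,0x0c,0x2e,0x10] = 3a aa 0d d4

[0] 0x0d->0x16 len=6 : aa 61 a1 71 0c 45
[1] 0x1c->0x07 len=8 : c6 d4 74 fd 51 aa 3a a6
[2] 0x05->0x2d len=2 : ea 0d
[3] 0x05->0x19 len=5 : ea 0d c6 d4 74
[4] 0x06->0x0e len=4 : 0d c6 d4 74
query mem[0x0d]=0x3a, mem[0x0c]=0xaa, mem[0x2e]=0x0d, mem[0x10]=0xd4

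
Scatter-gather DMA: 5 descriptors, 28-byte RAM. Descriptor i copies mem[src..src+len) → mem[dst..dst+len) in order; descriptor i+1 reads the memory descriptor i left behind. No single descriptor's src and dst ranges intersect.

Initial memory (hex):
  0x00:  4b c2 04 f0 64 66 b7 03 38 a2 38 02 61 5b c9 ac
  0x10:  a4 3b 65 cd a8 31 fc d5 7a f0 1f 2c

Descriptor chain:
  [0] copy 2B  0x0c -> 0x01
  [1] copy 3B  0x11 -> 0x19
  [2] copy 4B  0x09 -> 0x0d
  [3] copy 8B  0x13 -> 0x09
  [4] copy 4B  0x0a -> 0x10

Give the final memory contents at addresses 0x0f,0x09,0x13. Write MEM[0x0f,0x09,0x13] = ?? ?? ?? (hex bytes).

#0 dst[0x01+2] := {0x61,0x5b}
#1 dst[0x19+3] := {0x3b,0x65,0xcd}
#2 dst[0x0d+4] := {0xa2,0x38,0x02,0x61}
#3 dst[0x09+8] := {0xcd,0xa8,0x31,0xfc,0xd5,0x7a,0x3b,0x65}
#4 dst[0x10+4] := {0xa8,0x31,0xfc,0xd5}
query mem[0x0f]=0x3b, mem[0x09]=0xcd, mem[0x13]=0xd5

MEM[0x0f,0x09,0x13] = 3b cd d5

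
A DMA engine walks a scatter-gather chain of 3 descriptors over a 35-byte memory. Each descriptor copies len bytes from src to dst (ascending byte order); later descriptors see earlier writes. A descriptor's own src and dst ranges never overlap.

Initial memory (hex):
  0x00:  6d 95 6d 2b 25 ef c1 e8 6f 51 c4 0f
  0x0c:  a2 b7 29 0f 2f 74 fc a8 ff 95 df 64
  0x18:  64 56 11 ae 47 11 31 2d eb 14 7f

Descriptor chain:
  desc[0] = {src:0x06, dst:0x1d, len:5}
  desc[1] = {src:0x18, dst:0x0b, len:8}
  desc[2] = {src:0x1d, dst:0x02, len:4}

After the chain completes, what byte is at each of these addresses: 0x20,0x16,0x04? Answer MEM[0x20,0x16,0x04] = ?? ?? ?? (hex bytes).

MEM[0x20,0x16,0x04] = 51 df 6f

[0] 0x06->0x1d len=5 : c1 e8 6f 51 c4
[1] 0x18->0x0b len=8 : 64 56 11 ae 47 c1 e8 6f
[2] 0x1d->0x02 len=4 : c1 e8 6f 51
query mem[0x20]=0x51, mem[0x16]=0xdf, mem[0x04]=0x6f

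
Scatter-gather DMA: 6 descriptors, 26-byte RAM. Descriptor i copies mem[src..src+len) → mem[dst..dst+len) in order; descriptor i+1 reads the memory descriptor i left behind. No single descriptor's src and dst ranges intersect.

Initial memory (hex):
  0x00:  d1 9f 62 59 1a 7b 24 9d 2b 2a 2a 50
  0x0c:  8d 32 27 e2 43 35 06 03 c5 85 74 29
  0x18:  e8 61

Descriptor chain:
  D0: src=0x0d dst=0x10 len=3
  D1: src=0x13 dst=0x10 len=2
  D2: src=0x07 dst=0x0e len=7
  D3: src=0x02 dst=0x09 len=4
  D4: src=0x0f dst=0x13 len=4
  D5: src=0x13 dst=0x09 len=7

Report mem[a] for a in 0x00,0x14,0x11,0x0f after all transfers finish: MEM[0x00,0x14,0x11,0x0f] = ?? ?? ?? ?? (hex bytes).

#0 dst[0x10+3] := {0x32,0x27,0xe2}
#1 dst[0x10+2] := {0x03,0xc5}
#2 dst[0x0e+7] := {0x9d,0x2b,0x2a,0x2a,0x50,0x8d,0x32}
#3 dst[0x09+4] := {0x62,0x59,0x1a,0x7b}
#4 dst[0x13+4] := {0x2b,0x2a,0x2a,0x50}
#5 dst[0x09+7] := {0x2b,0x2a,0x2a,0x50,0x29,0xe8,0x61}
query mem[0x00]=0xd1, mem[0x14]=0x2a, mem[0x11]=0x2a, mem[0x0f]=0x61

MEM[0x00,0x14,0x11,0x0f] = d1 2a 2a 61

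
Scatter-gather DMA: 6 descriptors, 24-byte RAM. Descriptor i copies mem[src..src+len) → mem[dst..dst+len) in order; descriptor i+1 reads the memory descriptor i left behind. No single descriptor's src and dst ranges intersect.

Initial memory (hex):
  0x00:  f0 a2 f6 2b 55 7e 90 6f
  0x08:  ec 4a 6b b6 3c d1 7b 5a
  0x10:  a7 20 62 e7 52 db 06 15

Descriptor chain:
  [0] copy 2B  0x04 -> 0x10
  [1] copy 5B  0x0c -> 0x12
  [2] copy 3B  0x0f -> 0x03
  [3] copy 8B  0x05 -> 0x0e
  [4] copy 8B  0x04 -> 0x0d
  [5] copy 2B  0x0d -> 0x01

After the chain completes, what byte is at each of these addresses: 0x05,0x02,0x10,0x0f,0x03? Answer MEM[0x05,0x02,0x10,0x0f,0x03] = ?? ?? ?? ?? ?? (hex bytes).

D0: mem[0x10..0x11] <- [55 7e]
D1: mem[0x12..0x16] <- [3c d1 7b 5a 55]
D2: mem[0x03..0x05] <- [5a 55 7e]
D3: mem[0x0e..0x15] <- [7e 90 6f ec 4a 6b b6 3c]
D4: mem[0x0d..0x14] <- [55 7e 90 6f ec 4a 6b b6]
D5: mem[0x01..0x02] <- [55 7e]
query mem[0x05]=0x7e, mem[0x02]=0x7e, mem[0x10]=0x6f, mem[0x0f]=0x90, mem[0x03]=0x5a

MEM[0x05,0x02,0x10,0x0f,0x03] = 7e 7e 6f 90 5a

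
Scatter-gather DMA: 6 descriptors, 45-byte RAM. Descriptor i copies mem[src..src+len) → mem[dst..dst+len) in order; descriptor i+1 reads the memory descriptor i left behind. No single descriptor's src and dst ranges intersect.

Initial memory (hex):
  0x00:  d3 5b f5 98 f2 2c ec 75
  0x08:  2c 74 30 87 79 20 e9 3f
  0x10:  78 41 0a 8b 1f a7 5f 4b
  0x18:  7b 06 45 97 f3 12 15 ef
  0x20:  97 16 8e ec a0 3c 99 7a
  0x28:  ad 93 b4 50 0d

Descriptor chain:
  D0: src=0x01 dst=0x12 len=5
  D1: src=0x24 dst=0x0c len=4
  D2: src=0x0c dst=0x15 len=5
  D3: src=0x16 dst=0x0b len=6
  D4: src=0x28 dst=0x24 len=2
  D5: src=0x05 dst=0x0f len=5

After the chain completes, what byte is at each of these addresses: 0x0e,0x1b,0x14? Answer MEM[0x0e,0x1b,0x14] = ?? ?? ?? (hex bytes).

MEM[0x0e,0x1b,0x14] = 78 97 98

#0 dst[0x12+5] := {0x5b,0xf5,0x98,0xf2,0x2c}
#1 dst[0x0c+4] := {0xa0,0x3c,0x99,0x7a}
#2 dst[0x15+5] := {0xa0,0x3c,0x99,0x7a,0x78}
#3 dst[0x0b+6] := {0x3c,0x99,0x7a,0x78,0x45,0x97}
#4 dst[0x24+2] := {0xad,0x93}
#5 dst[0x0f+5] := {0x2c,0xec,0x75,0x2c,0x74}
query mem[0x0e]=0x78, mem[0x1b]=0x97, mem[0x14]=0x98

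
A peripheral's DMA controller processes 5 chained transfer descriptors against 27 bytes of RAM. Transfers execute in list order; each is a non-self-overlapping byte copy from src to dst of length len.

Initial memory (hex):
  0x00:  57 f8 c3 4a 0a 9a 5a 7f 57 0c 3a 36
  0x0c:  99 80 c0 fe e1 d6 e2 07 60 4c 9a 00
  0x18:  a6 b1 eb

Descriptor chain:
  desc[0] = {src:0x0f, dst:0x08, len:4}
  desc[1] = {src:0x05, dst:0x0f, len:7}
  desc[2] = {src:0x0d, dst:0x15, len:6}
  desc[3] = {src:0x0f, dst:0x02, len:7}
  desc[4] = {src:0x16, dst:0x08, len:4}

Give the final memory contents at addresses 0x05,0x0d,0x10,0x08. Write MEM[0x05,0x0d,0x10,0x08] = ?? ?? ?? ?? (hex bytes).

MEM[0x05,0x0d,0x10,0x08] = fe 80 5a c0

D0: mem[0x08..0x0b] <- [fe e1 d6 e2]
D1: mem[0x0f..0x15] <- [9a 5a 7f fe e1 d6 e2]
D2: mem[0x15..0x1a] <- [80 c0 9a 5a 7f fe]
D3: mem[0x02..0x08] <- [9a 5a 7f fe e1 d6 80]
D4: mem[0x08..0x0b] <- [c0 9a 5a 7f]
query mem[0x05]=0xfe, mem[0x0d]=0x80, mem[0x10]=0x5a, mem[0x08]=0xc0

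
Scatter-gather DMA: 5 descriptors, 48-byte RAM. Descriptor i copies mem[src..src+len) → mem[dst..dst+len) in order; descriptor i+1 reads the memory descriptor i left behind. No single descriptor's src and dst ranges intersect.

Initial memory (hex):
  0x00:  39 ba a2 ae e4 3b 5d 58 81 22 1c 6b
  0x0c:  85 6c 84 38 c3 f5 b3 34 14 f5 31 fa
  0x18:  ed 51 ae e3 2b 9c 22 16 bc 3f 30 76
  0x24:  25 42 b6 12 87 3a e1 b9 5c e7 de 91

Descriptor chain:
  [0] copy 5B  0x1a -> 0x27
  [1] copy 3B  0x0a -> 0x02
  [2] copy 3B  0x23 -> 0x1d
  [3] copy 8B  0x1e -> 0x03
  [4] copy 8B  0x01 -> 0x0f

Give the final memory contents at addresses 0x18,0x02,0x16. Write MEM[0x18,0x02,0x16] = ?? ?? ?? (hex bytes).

MEM[0x18,0x02,0x16] = ed 1c 76

D0: mem[0x27..0x2b] <- [ae e3 2b 9c 22]
D1: mem[0x02..0x04] <- [1c 6b 85]
D2: mem[0x1d..0x1f] <- [76 25 42]
D3: mem[0x03..0x0a] <- [25 42 bc 3f 30 76 25 42]
D4: mem[0x0f..0x16] <- [ba 1c 25 42 bc 3f 30 76]
query mem[0x18]=0xed, mem[0x02]=0x1c, mem[0x16]=0x76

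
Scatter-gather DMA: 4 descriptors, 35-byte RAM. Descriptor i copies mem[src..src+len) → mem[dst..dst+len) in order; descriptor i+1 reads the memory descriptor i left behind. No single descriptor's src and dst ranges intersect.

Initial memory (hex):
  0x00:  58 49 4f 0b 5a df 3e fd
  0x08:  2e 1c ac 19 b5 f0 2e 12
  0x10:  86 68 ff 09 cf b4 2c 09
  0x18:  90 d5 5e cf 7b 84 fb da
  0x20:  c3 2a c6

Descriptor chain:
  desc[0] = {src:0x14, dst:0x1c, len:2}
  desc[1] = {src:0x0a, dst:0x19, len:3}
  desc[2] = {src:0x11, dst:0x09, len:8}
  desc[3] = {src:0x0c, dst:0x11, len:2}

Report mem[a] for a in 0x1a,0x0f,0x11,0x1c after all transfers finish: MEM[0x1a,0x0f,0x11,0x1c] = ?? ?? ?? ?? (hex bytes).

  after D0: wrote 2B at 0x1c = cfb4
  after D1: wrote 3B at 0x19 = ac19b5
  after D2: wrote 8B at 0x09 = 68ff09cfb42c0990
  after D3: wrote 2B at 0x11 = cfb4
query mem[0x1a]=0x19, mem[0x0f]=0x09, mem[0x11]=0xcf, mem[0x1c]=0xcf

MEM[0x1a,0x0f,0x11,0x1c] = 19 09 cf cf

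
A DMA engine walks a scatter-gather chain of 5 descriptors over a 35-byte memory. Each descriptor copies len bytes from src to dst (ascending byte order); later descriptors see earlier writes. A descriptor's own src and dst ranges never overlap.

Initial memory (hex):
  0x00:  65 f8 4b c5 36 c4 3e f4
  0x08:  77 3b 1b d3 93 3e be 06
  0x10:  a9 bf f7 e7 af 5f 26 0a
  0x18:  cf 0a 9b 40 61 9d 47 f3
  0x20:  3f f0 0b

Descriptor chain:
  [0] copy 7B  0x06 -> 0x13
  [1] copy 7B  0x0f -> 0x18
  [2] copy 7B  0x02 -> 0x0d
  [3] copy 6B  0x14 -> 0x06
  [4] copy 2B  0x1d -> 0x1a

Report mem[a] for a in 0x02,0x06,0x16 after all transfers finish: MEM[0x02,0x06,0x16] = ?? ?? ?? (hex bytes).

#0 dst[0x13+7] := {0x3e,0xf4,0x77,0x3b,0x1b,0xd3,0x93}
#1 dst[0x18+7] := {0x06,0xa9,0xbf,0xf7,0x3e,0xf4,0x77}
#2 dst[0x0d+7] := {0x4b,0xc5,0x36,0xc4,0x3e,0xf4,0x77}
#3 dst[0x06+6] := {0xf4,0x77,0x3b,0x1b,0x06,0xa9}
#4 dst[0x1a+2] := {0xf4,0x77}
query mem[0x02]=0x4b, mem[0x06]=0xf4, mem[0x16]=0x3b

MEM[0x02,0x06,0x16] = 4b f4 3b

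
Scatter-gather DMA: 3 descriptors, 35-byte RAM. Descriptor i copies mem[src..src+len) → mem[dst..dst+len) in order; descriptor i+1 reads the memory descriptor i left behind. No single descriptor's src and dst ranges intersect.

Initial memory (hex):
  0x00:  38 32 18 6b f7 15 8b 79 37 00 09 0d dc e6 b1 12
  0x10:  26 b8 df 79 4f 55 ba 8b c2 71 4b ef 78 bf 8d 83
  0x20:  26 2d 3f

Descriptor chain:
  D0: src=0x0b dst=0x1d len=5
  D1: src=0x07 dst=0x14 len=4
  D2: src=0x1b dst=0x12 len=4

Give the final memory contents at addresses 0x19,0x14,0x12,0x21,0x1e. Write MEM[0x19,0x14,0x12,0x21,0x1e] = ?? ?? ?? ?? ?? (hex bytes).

MEM[0x19,0x14,0x12,0x21,0x1e] = 71 0d ef 12 dc

#0 dst[0x1d+5] := {0x0d,0xdc,0xe6,0xb1,0x12}
#1 dst[0x14+4] := {0x79,0x37,0x00,0x09}
#2 dst[0x12+4] := {0xef,0x78,0x0d,0xdc}
query mem[0x19]=0x71, mem[0x14]=0x0d, mem[0x12]=0xef, mem[0x21]=0x12, mem[0x1e]=0xdc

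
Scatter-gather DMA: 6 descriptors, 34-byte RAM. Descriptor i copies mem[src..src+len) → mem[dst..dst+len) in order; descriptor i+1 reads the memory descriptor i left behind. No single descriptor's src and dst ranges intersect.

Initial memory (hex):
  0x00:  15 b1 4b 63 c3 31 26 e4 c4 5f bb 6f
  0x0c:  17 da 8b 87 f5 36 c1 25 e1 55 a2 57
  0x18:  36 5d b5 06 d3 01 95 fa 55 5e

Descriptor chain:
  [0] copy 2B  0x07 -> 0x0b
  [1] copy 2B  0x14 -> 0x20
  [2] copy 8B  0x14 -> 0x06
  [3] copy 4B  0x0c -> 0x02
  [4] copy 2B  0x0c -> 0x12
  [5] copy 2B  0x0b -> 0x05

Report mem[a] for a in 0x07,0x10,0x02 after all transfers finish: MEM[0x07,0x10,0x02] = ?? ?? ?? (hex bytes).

MEM[0x07,0x10,0x02] = 55 f5 b5

#0 dst[0x0b+2] := {0xe4,0xc4}
#1 dst[0x20+2] := {0xe1,0x55}
#2 dst[0x06+8] := {0xe1,0x55,0xa2,0x57,0x36,0x5d,0xb5,0x06}
#3 dst[0x02+4] := {0xb5,0x06,0x8b,0x87}
#4 dst[0x12+2] := {0xb5,0x06}
#5 dst[0x05+2] := {0x5d,0xb5}
query mem[0x07]=0x55, mem[0x10]=0xf5, mem[0x02]=0xb5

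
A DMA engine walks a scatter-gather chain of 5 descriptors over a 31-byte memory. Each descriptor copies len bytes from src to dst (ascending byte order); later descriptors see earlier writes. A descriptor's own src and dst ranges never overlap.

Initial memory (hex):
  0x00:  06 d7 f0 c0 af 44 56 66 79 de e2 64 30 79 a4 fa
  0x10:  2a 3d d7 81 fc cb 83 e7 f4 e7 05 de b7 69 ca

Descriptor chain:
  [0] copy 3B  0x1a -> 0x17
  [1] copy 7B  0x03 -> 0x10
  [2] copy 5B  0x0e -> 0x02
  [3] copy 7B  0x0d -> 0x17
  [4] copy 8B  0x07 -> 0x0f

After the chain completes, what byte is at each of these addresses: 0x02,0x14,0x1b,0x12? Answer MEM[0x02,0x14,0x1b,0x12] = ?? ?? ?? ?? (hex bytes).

#0 dst[0x17+3] := {0x05,0xde,0xb7}
#1 dst[0x10+7] := {0xc0,0xaf,0x44,0x56,0x66,0x79,0xde}
#2 dst[0x02+5] := {0xa4,0xfa,0xc0,0xaf,0x44}
#3 dst[0x17+7] := {0x79,0xa4,0xfa,0xc0,0xaf,0x44,0x56}
#4 dst[0x0f+8] := {0x66,0x79,0xde,0xe2,0x64,0x30,0x79,0xa4}
query mem[0x02]=0xa4, mem[0x14]=0x30, mem[0x1b]=0xaf, mem[0x12]=0xe2

MEM[0x02,0x14,0x1b,0x12] = a4 30 af e2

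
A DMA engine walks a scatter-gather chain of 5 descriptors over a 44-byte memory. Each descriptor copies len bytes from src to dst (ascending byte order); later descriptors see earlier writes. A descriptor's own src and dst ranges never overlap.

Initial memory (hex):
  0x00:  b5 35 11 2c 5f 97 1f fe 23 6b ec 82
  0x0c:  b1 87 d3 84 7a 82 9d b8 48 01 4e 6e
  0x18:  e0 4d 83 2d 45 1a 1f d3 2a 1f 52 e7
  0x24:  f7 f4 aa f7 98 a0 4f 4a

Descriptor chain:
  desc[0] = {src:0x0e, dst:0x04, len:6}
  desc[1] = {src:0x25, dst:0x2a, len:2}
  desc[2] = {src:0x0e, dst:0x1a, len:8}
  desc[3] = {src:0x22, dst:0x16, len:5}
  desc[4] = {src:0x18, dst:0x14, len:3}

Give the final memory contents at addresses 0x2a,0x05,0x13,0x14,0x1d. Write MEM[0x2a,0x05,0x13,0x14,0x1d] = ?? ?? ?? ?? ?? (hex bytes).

  after D0: wrote 6B at 0x04 = d3847a829db8
  after D1: wrote 2B at 0x2a = f4aa
  after D2: wrote 8B at 0x1a = d3847a829db84801
  after D3: wrote 5B at 0x16 = 52e7f7f4aa
  after D4: wrote 3B at 0x14 = f7f4aa
query mem[0x2a]=0xf4, mem[0x05]=0x84, mem[0x13]=0xb8, mem[0x14]=0xf7, mem[0x1d]=0x82

MEM[0x2a,0x05,0x13,0x14,0x1d] = f4 84 b8 f7 82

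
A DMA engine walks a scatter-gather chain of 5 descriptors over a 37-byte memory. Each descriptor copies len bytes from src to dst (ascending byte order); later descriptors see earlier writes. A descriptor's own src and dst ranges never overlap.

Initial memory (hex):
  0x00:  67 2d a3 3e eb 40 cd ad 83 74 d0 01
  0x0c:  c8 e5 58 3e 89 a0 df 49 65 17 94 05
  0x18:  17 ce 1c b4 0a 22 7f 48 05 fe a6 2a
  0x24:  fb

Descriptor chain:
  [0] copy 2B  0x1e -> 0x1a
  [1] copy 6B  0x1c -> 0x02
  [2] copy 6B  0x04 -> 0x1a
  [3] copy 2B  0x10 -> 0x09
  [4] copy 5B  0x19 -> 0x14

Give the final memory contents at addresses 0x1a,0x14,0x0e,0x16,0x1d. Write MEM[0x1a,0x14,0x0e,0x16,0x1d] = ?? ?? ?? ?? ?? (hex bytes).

#0 dst[0x1a+2] := {0x7f,0x48}
#1 dst[0x02+6] := {0x0a,0x22,0x7f,0x48,0x05,0xfe}
#2 dst[0x1a+6] := {0x7f,0x48,0x05,0xfe,0x83,0x74}
#3 dst[0x09+2] := {0x89,0xa0}
#4 dst[0x14+5] := {0xce,0x7f,0x48,0x05,0xfe}
query mem[0x1a]=0x7f, mem[0x14]=0xce, mem[0x0e]=0x58, mem[0x16]=0x48, mem[0x1d]=0xfe

MEM[0x1a,0x14,0x0e,0x16,0x1d] = 7f ce 58 48 fe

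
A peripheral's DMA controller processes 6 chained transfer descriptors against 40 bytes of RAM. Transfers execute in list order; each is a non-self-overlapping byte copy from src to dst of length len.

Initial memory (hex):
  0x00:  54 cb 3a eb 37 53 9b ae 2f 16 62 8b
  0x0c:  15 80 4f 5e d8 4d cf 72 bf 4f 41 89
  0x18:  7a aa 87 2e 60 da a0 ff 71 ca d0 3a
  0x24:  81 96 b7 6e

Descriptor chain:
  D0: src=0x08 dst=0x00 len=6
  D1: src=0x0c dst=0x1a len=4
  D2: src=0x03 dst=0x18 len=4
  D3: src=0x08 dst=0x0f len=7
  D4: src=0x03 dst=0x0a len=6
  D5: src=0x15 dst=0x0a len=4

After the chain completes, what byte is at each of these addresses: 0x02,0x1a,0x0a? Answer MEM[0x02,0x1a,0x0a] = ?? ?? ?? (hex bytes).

D0: mem[0x00..0x05] <- [2f 16 62 8b 15 80]
D1: mem[0x1a..0x1d] <- [15 80 4f 5e]
D2: mem[0x18..0x1b] <- [8b 15 80 9b]
D3: mem[0x0f..0x15] <- [2f 16 62 8b 15 80 4f]
D4: mem[0x0a..0x0f] <- [8b 15 80 9b ae 2f]
D5: mem[0x0a..0x0d] <- [4f 41 89 8b]
query mem[0x02]=0x62, mem[0x1a]=0x80, mem[0x0a]=0x4f

MEM[0x02,0x1a,0x0a] = 62 80 4f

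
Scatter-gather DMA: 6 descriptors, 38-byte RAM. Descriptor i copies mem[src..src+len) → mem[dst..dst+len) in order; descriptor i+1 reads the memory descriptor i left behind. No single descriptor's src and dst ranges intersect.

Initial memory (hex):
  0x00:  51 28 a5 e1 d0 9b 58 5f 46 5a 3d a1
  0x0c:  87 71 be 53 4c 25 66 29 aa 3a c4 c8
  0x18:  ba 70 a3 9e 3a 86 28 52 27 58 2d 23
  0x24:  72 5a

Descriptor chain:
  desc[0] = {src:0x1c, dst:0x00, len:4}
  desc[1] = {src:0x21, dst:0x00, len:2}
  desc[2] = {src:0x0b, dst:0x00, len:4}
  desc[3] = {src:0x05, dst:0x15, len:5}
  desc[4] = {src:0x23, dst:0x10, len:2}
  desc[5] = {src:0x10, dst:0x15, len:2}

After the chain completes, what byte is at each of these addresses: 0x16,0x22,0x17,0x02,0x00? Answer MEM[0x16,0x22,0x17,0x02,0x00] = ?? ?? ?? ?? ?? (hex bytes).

#0 dst[0x00+4] := {0x3a,0x86,0x28,0x52}
#1 dst[0x00+2] := {0x58,0x2d}
#2 dst[0x00+4] := {0xa1,0x87,0x71,0xbe}
#3 dst[0x15+5] := {0x9b,0x58,0x5f,0x46,0x5a}
#4 dst[0x10+2] := {0x23,0x72}
#5 dst[0x15+2] := {0x23,0x72}
query mem[0x16]=0x72, mem[0x22]=0x2d, mem[0x17]=0x5f, mem[0x02]=0x71, mem[0x00]=0xa1

MEM[0x16,0x22,0x17,0x02,0x00] = 72 2d 5f 71 a1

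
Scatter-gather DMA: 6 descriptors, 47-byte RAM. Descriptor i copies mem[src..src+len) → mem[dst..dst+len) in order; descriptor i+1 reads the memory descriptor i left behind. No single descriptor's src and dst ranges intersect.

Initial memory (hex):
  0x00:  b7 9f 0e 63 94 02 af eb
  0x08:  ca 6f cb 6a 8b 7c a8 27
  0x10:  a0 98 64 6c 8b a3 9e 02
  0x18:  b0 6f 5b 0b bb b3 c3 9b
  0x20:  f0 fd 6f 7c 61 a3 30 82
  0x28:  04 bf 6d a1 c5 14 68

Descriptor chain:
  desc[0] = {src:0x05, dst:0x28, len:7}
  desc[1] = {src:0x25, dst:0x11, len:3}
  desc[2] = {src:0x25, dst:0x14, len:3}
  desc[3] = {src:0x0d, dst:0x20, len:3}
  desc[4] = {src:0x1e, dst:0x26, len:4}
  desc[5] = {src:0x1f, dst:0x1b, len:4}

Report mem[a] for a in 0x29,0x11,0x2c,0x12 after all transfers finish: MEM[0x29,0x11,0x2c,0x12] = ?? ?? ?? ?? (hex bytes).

  after D0: wrote 7B at 0x28 = 02afebca6fcb6a
  after D1: wrote 3B at 0x11 = a33082
  after D2: wrote 3B at 0x14 = a33082
  after D3: wrote 3B at 0x20 = 7ca827
  after D4: wrote 4B at 0x26 = c39b7ca8
  after D5: wrote 4B at 0x1b = 9b7ca827
query mem[0x29]=0xa8, mem[0x11]=0xa3, mem[0x2c]=0x6f, mem[0x12]=0x30

MEM[0x29,0x11,0x2c,0x12] = a8 a3 6f 30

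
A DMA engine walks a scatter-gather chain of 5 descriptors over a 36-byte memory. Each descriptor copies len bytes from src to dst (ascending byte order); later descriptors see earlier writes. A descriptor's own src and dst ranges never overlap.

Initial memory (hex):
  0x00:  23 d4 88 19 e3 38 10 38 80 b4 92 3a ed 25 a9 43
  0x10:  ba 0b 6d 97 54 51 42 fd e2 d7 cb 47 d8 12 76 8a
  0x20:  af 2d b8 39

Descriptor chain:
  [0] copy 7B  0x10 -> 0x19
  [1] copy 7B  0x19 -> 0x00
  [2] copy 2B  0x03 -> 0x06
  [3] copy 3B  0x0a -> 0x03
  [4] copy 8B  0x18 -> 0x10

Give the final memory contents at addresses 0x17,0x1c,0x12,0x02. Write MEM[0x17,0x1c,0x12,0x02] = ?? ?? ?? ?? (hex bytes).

MEM[0x17,0x1c,0x12,0x02] = 42 97 0b 6d

[0] 0x10->0x19 len=7 : ba 0b 6d 97 54 51 42
[1] 0x19->0x00 len=7 : ba 0b 6d 97 54 51 42
[2] 0x03->0x06 len=2 : 97 54
[3] 0x0a->0x03 len=3 : 92 3a ed
[4] 0x18->0x10 len=8 : e2 ba 0b 6d 97 54 51 42
query mem[0x17]=0x42, mem[0x1c]=0x97, mem[0x12]=0x0b, mem[0x02]=0x6d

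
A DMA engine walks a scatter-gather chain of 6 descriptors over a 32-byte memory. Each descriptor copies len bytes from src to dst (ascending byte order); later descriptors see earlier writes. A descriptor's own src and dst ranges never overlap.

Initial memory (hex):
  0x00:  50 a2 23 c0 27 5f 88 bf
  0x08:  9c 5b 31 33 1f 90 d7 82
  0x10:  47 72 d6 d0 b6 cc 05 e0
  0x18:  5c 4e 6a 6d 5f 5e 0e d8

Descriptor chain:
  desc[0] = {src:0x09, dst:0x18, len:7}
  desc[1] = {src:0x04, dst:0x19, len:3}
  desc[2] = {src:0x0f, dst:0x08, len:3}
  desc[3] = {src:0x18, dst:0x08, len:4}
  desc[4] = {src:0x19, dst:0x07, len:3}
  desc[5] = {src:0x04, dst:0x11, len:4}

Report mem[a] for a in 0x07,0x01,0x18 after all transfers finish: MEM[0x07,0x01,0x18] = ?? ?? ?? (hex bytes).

MEM[0x07,0x01,0x18] = 27 a2 5b

D0: mem[0x18..0x1e] <- [5b 31 33 1f 90 d7 82]
D1: mem[0x19..0x1b] <- [27 5f 88]
D2: mem[0x08..0x0a] <- [82 47 72]
D3: mem[0x08..0x0b] <- [5b 27 5f 88]
D4: mem[0x07..0x09] <- [27 5f 88]
D5: mem[0x11..0x14] <- [27 5f 88 27]
query mem[0x07]=0x27, mem[0x01]=0xa2, mem[0x18]=0x5b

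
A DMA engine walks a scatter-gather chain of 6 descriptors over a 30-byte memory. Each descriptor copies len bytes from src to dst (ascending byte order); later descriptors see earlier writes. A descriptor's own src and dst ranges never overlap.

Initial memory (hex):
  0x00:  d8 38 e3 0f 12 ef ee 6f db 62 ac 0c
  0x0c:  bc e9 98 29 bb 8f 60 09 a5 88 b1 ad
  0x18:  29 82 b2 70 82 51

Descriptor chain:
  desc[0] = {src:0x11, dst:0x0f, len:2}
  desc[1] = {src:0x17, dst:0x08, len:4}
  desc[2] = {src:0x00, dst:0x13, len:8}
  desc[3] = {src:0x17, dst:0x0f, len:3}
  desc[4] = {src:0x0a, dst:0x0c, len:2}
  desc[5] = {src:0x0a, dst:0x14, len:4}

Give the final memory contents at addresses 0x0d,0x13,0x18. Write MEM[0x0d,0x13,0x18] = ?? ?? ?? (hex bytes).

[0] 0x11->0x0f len=2 : 8f 60
[1] 0x17->0x08 len=4 : ad 29 82 b2
[2] 0x00->0x13 len=8 : d8 38 e3 0f 12 ef ee 6f
[3] 0x17->0x0f len=3 : 12 ef ee
[4] 0x0a->0x0c len=2 : 82 b2
[5] 0x0a->0x14 len=4 : 82 b2 82 b2
query mem[0x0d]=0xb2, mem[0x13]=0xd8, mem[0x18]=0xef

MEM[0x0d,0x13,0x18] = b2 d8 ef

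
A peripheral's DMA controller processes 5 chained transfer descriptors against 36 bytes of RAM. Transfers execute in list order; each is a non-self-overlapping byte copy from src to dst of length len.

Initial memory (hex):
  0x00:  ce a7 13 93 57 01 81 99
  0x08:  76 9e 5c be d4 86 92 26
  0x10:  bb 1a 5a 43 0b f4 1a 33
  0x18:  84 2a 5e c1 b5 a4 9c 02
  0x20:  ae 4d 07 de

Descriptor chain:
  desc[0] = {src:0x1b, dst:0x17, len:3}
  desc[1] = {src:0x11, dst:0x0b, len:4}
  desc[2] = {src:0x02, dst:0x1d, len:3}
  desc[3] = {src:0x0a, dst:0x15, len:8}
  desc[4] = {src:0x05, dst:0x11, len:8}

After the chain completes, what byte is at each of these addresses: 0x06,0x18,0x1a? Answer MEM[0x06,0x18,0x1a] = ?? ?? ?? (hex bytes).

MEM[0x06,0x18,0x1a] = 81 5a 26

D0: mem[0x17..0x19] <- [c1 b5 a4]
D1: mem[0x0b..0x0e] <- [1a 5a 43 0b]
D2: mem[0x1d..0x1f] <- [13 93 57]
D3: mem[0x15..0x1c] <- [5c 1a 5a 43 0b 26 bb 1a]
D4: mem[0x11..0x18] <- [01 81 99 76 9e 5c 1a 5a]
query mem[0x06]=0x81, mem[0x18]=0x5a, mem[0x1a]=0x26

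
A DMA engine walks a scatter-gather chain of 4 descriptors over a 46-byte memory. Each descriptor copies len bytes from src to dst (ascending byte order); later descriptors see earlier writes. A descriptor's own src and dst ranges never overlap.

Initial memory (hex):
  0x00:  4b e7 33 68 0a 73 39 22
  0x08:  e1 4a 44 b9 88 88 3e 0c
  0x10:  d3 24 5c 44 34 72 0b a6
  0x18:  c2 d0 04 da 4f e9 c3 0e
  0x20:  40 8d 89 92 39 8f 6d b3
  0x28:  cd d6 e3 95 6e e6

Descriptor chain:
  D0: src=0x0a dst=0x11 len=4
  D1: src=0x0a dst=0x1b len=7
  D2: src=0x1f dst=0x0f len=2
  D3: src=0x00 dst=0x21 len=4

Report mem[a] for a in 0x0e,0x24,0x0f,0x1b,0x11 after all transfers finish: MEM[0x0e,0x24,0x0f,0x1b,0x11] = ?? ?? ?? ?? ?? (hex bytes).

MEM[0x0e,0x24,0x0f,0x1b,0x11] = 3e 68 3e 44 44

#0 dst[0x11+4] := {0x44,0xb9,0x88,0x88}
#1 dst[0x1b+7] := {0x44,0xb9,0x88,0x88,0x3e,0x0c,0xd3}
#2 dst[0x0f+2] := {0x3e,0x0c}
#3 dst[0x21+4] := {0x4b,0xe7,0x33,0x68}
query mem[0x0e]=0x3e, mem[0x24]=0x68, mem[0x0f]=0x3e, mem[0x1b]=0x44, mem[0x11]=0x44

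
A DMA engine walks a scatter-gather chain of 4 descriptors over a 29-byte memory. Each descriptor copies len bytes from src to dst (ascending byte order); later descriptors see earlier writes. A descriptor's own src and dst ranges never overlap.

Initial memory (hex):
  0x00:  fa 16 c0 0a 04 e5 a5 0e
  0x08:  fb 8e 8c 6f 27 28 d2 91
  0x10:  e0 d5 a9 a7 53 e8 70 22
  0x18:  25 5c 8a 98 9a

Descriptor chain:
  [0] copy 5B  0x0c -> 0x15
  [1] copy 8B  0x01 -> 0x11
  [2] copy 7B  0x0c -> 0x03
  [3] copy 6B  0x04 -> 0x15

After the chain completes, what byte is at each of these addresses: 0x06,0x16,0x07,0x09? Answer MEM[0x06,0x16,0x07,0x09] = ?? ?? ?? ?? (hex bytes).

D0: mem[0x15..0x19] <- [27 28 d2 91 e0]
D1: mem[0x11..0x18] <- [16 c0 0a 04 e5 a5 0e fb]
D2: mem[0x03..0x09] <- [27 28 d2 91 e0 16 c0]
D3: mem[0x15..0x1a] <- [28 d2 91 e0 16 c0]
query mem[0x06]=0x91, mem[0x16]=0xd2, mem[0x07]=0xe0, mem[0x09]=0xc0

MEM[0x06,0x16,0x07,0x09] = 91 d2 e0 c0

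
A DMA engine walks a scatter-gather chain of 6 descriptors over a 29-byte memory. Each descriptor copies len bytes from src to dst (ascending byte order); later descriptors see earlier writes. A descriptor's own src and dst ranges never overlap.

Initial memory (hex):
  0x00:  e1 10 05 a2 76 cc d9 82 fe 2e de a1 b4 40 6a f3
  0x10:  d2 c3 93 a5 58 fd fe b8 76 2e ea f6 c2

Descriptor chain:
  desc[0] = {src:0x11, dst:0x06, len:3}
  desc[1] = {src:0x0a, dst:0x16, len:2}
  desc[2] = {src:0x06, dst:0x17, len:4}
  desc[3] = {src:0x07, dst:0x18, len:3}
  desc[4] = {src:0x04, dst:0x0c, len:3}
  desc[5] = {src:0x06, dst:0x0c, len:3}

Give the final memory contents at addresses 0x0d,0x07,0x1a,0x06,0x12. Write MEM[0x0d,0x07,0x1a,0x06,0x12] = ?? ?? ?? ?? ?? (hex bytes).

MEM[0x0d,0x07,0x1a,0x06,0x12] = 93 93 2e c3 93

  after D0: wrote 3B at 0x06 = c393a5
  after D1: wrote 2B at 0x16 = dea1
  after D2: wrote 4B at 0x17 = c393a52e
  after D3: wrote 3B at 0x18 = 93a52e
  after D4: wrote 3B at 0x0c = 76ccc3
  after D5: wrote 3B at 0x0c = c393a5
query mem[0x0d]=0x93, mem[0x07]=0x93, mem[0x1a]=0x2e, mem[0x06]=0xc3, mem[0x12]=0x93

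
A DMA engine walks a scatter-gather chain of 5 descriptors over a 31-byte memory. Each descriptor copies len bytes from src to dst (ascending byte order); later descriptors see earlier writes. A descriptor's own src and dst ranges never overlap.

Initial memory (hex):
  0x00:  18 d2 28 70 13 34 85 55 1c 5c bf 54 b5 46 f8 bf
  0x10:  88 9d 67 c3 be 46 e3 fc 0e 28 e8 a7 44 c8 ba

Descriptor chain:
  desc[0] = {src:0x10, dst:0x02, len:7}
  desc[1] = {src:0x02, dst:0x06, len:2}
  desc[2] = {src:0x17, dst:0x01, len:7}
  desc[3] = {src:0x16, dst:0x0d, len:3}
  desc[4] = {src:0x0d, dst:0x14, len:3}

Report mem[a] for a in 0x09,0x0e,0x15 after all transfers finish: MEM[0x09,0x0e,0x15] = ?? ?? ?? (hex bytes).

MEM[0x09,0x0e,0x15] = 5c fc fc

#0 dst[0x02+7] := {0x88,0x9d,0x67,0xc3,0xbe,0x46,0xe3}
#1 dst[0x06+2] := {0x88,0x9d}
#2 dst[0x01+7] := {0xfc,0x0e,0x28,0xe8,0xa7,0x44,0xc8}
#3 dst[0x0d+3] := {0xe3,0xfc,0x0e}
#4 dst[0x14+3] := {0xe3,0xfc,0x0e}
query mem[0x09]=0x5c, mem[0x0e]=0xfc, mem[0x15]=0xfc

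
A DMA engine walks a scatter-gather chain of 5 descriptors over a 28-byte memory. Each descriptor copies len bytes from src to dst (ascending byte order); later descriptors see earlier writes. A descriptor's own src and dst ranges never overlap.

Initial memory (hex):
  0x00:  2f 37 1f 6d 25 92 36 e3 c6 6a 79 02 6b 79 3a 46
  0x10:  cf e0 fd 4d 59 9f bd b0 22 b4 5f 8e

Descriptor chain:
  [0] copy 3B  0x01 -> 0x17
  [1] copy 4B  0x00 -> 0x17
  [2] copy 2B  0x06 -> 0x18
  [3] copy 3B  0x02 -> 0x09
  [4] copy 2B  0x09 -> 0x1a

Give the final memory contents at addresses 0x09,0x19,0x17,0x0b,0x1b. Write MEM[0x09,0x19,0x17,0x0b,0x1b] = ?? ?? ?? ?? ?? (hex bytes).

MEM[0x09,0x19,0x17,0x0b,0x1b] = 1f e3 2f 25 6d

  after D0: wrote 3B at 0x17 = 371f6d
  after D1: wrote 4B at 0x17 = 2f371f6d
  after D2: wrote 2B at 0x18 = 36e3
  after D3: wrote 3B at 0x09 = 1f6d25
  after D4: wrote 2B at 0x1a = 1f6d
query mem[0x09]=0x1f, mem[0x19]=0xe3, mem[0x17]=0x2f, mem[0x0b]=0x25, mem[0x1b]=0x6d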